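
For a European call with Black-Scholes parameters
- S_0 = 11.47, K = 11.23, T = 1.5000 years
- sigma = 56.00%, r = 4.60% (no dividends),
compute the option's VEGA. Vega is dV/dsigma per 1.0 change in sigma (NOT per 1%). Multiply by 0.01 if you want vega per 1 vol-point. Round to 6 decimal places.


Answer: Vega = 5.007908

Derivation:
d1 = 0.4743643379; d2 = -0.2114927901
phi(d1) = 0.3564899267; exp(-qT) = 1.0000000000; exp(-rT) = 0.9333266801
Vega = S * exp(-qT) * phi(d1) * sqrt(T) = 11.4700 * 1.0000000000 * 0.3564899267 * 1.2247448714 = 5.007908


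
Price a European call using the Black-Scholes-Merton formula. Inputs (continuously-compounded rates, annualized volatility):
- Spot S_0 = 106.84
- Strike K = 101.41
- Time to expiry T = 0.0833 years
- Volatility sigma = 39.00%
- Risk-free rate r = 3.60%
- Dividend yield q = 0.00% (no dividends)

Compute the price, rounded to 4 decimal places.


Answer: Price = 8.0819

Derivation:
d1 = (ln(S/K) + (r - q + 0.5*sigma^2) * T) / (sigma * sqrt(T)) = 0.54632214
d2 = d1 - sigma * sqrt(T) = 0.43376135
exp(-rT) = 0.99700569; exp(-qT) = 1.00000000
C = S_0 * exp(-qT) * N(d1) - K * exp(-rT) * N(d2)
N(d1) = 0.70757774; N(d2) = 0.66776913
C = 106.8400 * 1.00000000 * 0.70757774 - 101.4100 * 0.99700569 * 0.66776913 = 8.0819


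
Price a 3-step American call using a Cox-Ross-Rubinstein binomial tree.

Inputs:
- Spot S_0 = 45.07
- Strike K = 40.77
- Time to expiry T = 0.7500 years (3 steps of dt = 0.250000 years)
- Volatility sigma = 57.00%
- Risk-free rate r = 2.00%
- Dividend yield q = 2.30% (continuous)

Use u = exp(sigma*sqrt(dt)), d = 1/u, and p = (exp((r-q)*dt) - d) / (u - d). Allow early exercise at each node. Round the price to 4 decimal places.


dt = T/N = 0.250000
u = exp(sigma*sqrt(dt)) = 1.329762; d = 1/u = 0.752014
p = (exp((r-q)*dt) - d) / (u - d) = 0.427931
Discount per step: exp(-r*dt) = 0.995012
Stock lattice S(k, i) with i counting down-moves:
  k=0: S(0,0) = 45.0700
  k=1: S(1,0) = 59.9324; S(1,1) = 33.8933
  k=2: S(2,0) = 79.6958; S(2,1) = 45.0700; S(2,2) = 25.4882
  k=3: S(3,0) = 105.9764; S(3,1) = 59.9324; S(3,2) = 33.8933; S(3,3) = 19.1675
Terminal payoffs V(N, i) = max(S_T - K, 0):
  V(3,0) = 65.206443; V(3,1) = 19.162375; V(3,2) = 0.000000; V(3,3) = 0.000000
Backward induction: V(k, i) = exp(-r*dt) * [p * V(k+1, i) + (1-p) * V(k+1, i+1)]; then take max(V_cont, immediate exercise) for American.
  V(2,0) = exp(-r*dt) * [p*65.206443 + (1-p)*19.162375] = 38.672201; exercise = 38.925796; V(2,0) = max -> 38.925796
  V(2,1) = exp(-r*dt) * [p*19.162375 + (1-p)*0.000000] = 8.159270; exercise = 4.300000; V(2,1) = max -> 8.159270
  V(2,2) = exp(-r*dt) * [p*0.000000 + (1-p)*0.000000] = 0.000000; exercise = 0.000000; V(2,2) = max -> 0.000000
  V(1,0) = exp(-r*dt) * [p*38.925796 + (1-p)*8.159270] = 21.218852; exercise = 19.162375; V(1,0) = max -> 21.218852
  V(1,1) = exp(-r*dt) * [p*8.159270 + (1-p)*0.000000] = 3.474188; exercise = 0.000000; V(1,1) = max -> 3.474188
  V(0,0) = exp(-r*dt) * [p*21.218852 + (1-p)*3.474188] = 11.012475; exercise = 4.300000; V(0,0) = max -> 11.012475

Answer: Price = V(0,0) = 11.0125


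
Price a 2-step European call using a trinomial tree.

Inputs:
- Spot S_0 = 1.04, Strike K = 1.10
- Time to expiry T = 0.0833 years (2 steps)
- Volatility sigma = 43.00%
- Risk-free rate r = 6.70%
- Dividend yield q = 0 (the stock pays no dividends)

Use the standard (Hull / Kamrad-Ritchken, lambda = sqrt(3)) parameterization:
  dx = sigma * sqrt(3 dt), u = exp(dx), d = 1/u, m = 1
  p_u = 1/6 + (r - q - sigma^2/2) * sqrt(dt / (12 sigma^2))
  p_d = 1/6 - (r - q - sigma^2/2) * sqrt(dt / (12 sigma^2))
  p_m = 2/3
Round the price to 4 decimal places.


dt = T/N = 0.041650; dx = sigma*sqrt(3*dt) = 0.151998
u = exp(dx) = 1.164157; d = 1/u = 0.858990
p_u = 0.163180, p_m = 0.666667, p_d = 0.170154
Discount per step: exp(-r*dt) = 0.997213
Stock lattice S(k, j) with j the centered position index:
  k=0: S(0,+0) = 1.0400
  k=1: S(1,-1) = 0.8934; S(1,+0) = 1.0400; S(1,+1) = 1.2107
  k=2: S(2,-2) = 0.7674; S(2,-1) = 0.8934; S(2,+0) = 1.0400; S(2,+1) = 1.2107; S(2,+2) = 1.4095
Terminal payoffs V(N, j) = max(S_T - K, 0):
  V(2,-2) = 0.000000; V(2,-1) = 0.000000; V(2,+0) = 0.000000; V(2,+1) = 0.110724; V(2,+2) = 0.309473
Backward induction: V(k, j) = exp(-r*dt) * [p_u * V(k+1, j+1) + p_m * V(k+1, j) + p_d * V(k+1, j-1)]
  V(1,-1) = exp(-r*dt) * [p_u*0.000000 + p_m*0.000000 + p_d*0.000000] = 0.000000
  V(1,+0) = exp(-r*dt) * [p_u*0.110724 + p_m*0.000000 + p_d*0.000000] = 0.018018
  V(1,+1) = exp(-r*dt) * [p_u*0.309473 + p_m*0.110724 + p_d*0.000000] = 0.123969
  V(0,+0) = exp(-r*dt) * [p_u*0.123969 + p_m*0.018018 + p_d*0.000000] = 0.032151

Answer: Price = V(0,0) = 0.0322


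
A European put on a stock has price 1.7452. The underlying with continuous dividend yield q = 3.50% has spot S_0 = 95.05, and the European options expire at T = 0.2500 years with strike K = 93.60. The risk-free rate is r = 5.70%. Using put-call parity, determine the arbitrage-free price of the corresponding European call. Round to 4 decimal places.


Answer: Call price = 3.6915

Derivation:
Put-call parity: C - P = S_0 * exp(-qT) - K * exp(-rT).
S_0 * exp(-qT) = 95.0500 * 0.99128817 = 94.22194054
K * exp(-rT) = 93.6000 * 0.98585105 = 92.27565834
C = P + S*exp(-qT) - K*exp(-rT)
C = 1.7452 + 94.22194054 - 92.27565834 = 3.6915


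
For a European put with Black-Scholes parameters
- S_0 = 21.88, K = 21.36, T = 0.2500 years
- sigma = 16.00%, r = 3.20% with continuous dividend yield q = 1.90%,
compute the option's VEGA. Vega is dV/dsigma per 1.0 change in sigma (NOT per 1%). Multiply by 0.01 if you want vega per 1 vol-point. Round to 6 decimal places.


d1 = 0.3812870433; d2 = 0.3012870433
phi(d1) = 0.3709720939; exp(-qT) = 0.9952612634; exp(-rT) = 0.9920319148
Vega = S * exp(-qT) * phi(d1) * sqrt(T) = 21.8800 * 0.9952612634 * 0.3709720939 * 0.5000000000 = 4.039203

Answer: Vega = 4.039203


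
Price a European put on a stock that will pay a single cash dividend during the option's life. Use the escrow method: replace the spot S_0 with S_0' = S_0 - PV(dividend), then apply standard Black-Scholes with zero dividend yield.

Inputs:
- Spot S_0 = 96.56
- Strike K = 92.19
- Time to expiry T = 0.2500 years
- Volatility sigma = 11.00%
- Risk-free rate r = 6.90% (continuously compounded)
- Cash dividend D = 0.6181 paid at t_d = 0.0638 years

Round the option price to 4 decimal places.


PV(D) = D * exp(-r * t_d) = 0.6181 * 0.99560748 = 0.61538498
S_0' = S_0 - PV(D) = 96.5600 - 0.61538498 = 95.94461502
d1 = (ln(S_0'/K) + (r + sigma^2/2)*T) / (sigma*sqrt(T)) = 1.06694424
d2 = d1 - sigma*sqrt(T) = 1.01194424
exp(-rT) = 0.98289793
N(-d1) = 0.14299851; N(-d2) = 0.15578236
P = K * exp(-rT) * N(-d2) - S_0' * N(-d1) = 92.1900 * 0.98289793 * 0.15578236 - 95.94461502 * 0.14299851 = 0.3960

Answer: Price = 0.3960


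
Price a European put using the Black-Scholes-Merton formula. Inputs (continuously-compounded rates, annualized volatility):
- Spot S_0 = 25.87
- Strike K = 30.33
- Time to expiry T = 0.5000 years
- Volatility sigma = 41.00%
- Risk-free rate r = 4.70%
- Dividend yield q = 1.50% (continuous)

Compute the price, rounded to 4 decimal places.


d1 = (ln(S/K) + (r - q + 0.5*sigma^2) * T) / (sigma * sqrt(T)) = -0.34847714
d2 = d1 - sigma * sqrt(T) = -0.63839092
exp(-rT) = 0.97677397; exp(-qT) = 0.99252805
P = K * exp(-rT) * N(-d2) - S_0 * exp(-qT) * N(-d1)
N(-d1) = 0.63625906; N(-d2) = 0.73839038
P = 30.3300 * 0.97677397 * 0.73839038 - 25.8700 * 0.99252805 * 0.63625906 = 5.5382

Answer: Price = 5.5382


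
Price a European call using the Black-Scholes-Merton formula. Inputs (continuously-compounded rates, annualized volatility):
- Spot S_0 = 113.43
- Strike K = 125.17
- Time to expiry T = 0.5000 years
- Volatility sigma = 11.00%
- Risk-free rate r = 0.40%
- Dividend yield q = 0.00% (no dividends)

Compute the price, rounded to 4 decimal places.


d1 = (ln(S/K) + (r - q + 0.5*sigma^2) * T) / (sigma * sqrt(T)) = -1.20159178
d2 = d1 - sigma * sqrt(T) = -1.27937353
exp(-rT) = 0.99800200; exp(-qT) = 1.00000000
C = S_0 * exp(-qT) * N(d1) - K * exp(-rT) * N(d2)
N(d1) = 0.11476086; N(d2) = 0.10038278
C = 113.4300 * 1.00000000 * 0.11476086 - 125.1700 * 0.99800200 * 0.10038278 = 0.4775

Answer: Price = 0.4775


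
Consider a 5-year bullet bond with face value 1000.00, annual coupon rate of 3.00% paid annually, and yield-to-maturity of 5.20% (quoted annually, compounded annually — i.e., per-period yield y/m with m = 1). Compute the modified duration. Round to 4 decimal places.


Coupon per period c = face * coupon_rate / m = 30.000000
Periods per year m = 1; per-period yield y/m = 0.052000
Number of cashflows N = 5
Cashflows (t years, CF_t, discount factor 1/(1+y/m)^(m*t), PV):
  t = 1.0000: CF_t = 30.000000, DF = 0.950570, PV = 28.517110
  t = 2.0000: CF_t = 30.000000, DF = 0.903584, PV = 27.107519
  t = 3.0000: CF_t = 30.000000, DF = 0.858920, PV = 25.767604
  t = 4.0000: CF_t = 30.000000, DF = 0.816464, PV = 24.493920
  t = 5.0000: CF_t = 1030.000000, DF = 0.776106, PV = 799.389659
Price P = sum_t PV_t = 905.275812
First compute Macaulay numerator sum_t t * PV_t:
  t * PV_t at t = 1.0000: 28.517110
  t * PV_t at t = 2.0000: 54.215039
  t * PV_t at t = 3.0000: 77.302812
  t * PV_t at t = 4.0000: 97.975680
  t * PV_t at t = 5.0000: 3996.948293
Macaulay duration D = 4254.958933 / 905.275812 = 4.700180
Modified duration = D / (1 + y/m) = 4.700180 / (1 + 0.052000) = 4.467851

Answer: Modified duration = 4.4679


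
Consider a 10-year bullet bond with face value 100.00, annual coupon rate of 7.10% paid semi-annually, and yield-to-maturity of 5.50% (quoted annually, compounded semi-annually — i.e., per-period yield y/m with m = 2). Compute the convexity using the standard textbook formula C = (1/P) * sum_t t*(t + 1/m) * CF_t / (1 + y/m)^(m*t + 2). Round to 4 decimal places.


Answer: Convexity = 66.8862

Derivation:
Coupon per period c = face * coupon_rate / m = 3.550000
Periods per year m = 2; per-period yield y/m = 0.027500
Number of cashflows N = 20
Cashflows (t years, CF_t, discount factor 1/(1+y/m)^(m*t), PV):
  t = 0.5000: CF_t = 3.550000, DF = 0.973236, PV = 3.454988
  t = 1.0000: CF_t = 3.550000, DF = 0.947188, PV = 3.362519
  t = 1.5000: CF_t = 3.550000, DF = 0.921838, PV = 3.272524
  t = 2.0000: CF_t = 3.550000, DF = 0.897166, PV = 3.184938
  t = 2.5000: CF_t = 3.550000, DF = 0.873154, PV = 3.099697
  t = 3.0000: CF_t = 3.550000, DF = 0.849785, PV = 3.016736
  t = 3.5000: CF_t = 3.550000, DF = 0.827041, PV = 2.935997
  t = 4.0000: CF_t = 3.550000, DF = 0.804906, PV = 2.857418
  t = 4.5000: CF_t = 3.550000, DF = 0.783364, PV = 2.780942
  t = 5.0000: CF_t = 3.550000, DF = 0.762398, PV = 2.706513
  t = 5.5000: CF_t = 3.550000, DF = 0.741993, PV = 2.634075
  t = 6.0000: CF_t = 3.550000, DF = 0.722134, PV = 2.563577
  t = 6.5000: CF_t = 3.550000, DF = 0.702807, PV = 2.494966
  t = 7.0000: CF_t = 3.550000, DF = 0.683997, PV = 2.428190
  t = 7.5000: CF_t = 3.550000, DF = 0.665691, PV = 2.363202
  t = 8.0000: CF_t = 3.550000, DF = 0.647874, PV = 2.299954
  t = 8.5000: CF_t = 3.550000, DF = 0.630535, PV = 2.238398
  t = 9.0000: CF_t = 3.550000, DF = 0.613659, PV = 2.178489
  t = 9.5000: CF_t = 3.550000, DF = 0.597235, PV = 2.120184
  t = 10.0000: CF_t = 103.550000, DF = 0.581251, PV = 60.188496
Price P = sum_t PV_t = 112.181802
Convexity numerator sum_t t*(t + 1/m) * CF_t / (1+y/m)^(m*t + 2):
  t = 0.5000: term = 1.636262
  t = 1.0000: term = 4.777408
  t = 1.5000: term = 9.299090
  t = 2.0000: term = 15.083682
  t = 2.5000: term = 22.019974
  t = 3.0000: term = 30.002884
  t = 3.5000: term = 38.933183
  t = 4.0000: term = 48.717226
  t = 4.5000: term = 59.266698
  t = 5.0000: term = 70.498371
  t = 5.5000: term = 82.333864
  t = 6.0000: term = 94.699423
  t = 6.5000: term = 107.525703
  t = 7.0000: term = 120.747561
  t = 7.5000: term = 134.303857
  t = 8.0000: term = 148.137263
  t = 8.5000: term = 162.194083
  t = 9.0000: term = 176.424078
  t = 9.5000: term = 190.780295
  t = 10.0000: term = 5986.033324
Convexity = (1/P) * sum = 7503.414231 / 112.181802 = 66.886198


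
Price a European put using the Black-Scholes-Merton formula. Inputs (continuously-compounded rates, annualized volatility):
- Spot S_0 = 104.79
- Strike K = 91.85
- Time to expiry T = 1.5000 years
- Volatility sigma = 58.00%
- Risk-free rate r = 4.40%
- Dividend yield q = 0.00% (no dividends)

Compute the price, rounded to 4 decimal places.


Answer: Price = 18.0443

Derivation:
d1 = (ln(S/K) + (r - q + 0.5*sigma^2) * T) / (sigma * sqrt(T)) = 0.63363166
d2 = d1 - sigma * sqrt(T) = -0.07672036
exp(-rT) = 0.93613086; exp(-qT) = 1.00000000
P = K * exp(-rT) * N(-d2) - S_0 * exp(-qT) * N(-d1)
N(-d1) = 0.26316062; N(-d2) = 0.53057700
P = 91.8500 * 0.93613086 * 0.53057700 - 104.7900 * 1.00000000 * 0.26316062 = 18.0443


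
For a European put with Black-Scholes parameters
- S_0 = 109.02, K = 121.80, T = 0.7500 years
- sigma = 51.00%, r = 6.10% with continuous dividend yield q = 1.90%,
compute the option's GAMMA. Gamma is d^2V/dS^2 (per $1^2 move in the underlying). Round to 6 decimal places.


d1 = 0.0411809148; d2 = -0.4004920411
phi(d1) = 0.3986041471; exp(-qT) = 0.9858510507; exp(-rT) = 0.9552807525
Gamma = exp(-qT) * phi(d1) / (S * sigma * sqrt(T)) = 0.9858510507 * 0.3986041471 / (109.0200 * 0.5100 * 0.8660254038) = 0.008161

Answer: Gamma = 0.008161


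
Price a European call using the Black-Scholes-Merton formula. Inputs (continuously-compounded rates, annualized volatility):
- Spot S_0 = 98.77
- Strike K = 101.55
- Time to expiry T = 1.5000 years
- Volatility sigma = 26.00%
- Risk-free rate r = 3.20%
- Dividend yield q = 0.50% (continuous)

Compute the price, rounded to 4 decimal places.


Answer: Price = 12.9531

Derivation:
d1 = (ln(S/K) + (r - q + 0.5*sigma^2) * T) / (sigma * sqrt(T)) = 0.19923342
d2 = d1 - sigma * sqrt(T) = -0.11920025
exp(-rT) = 0.95313379; exp(-qT) = 0.99252805
C = S_0 * exp(-qT) * N(d1) - K * exp(-rT) * N(d2)
N(d1) = 0.57895992; N(d2) = 0.45255835
C = 98.7700 * 0.99252805 * 0.57895992 - 101.5500 * 0.95313379 * 0.45255835 = 12.9531


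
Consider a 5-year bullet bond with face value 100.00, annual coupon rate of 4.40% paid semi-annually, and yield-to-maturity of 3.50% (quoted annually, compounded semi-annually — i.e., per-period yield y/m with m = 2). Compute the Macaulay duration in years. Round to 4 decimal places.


Coupon per period c = face * coupon_rate / m = 2.200000
Periods per year m = 2; per-period yield y/m = 0.017500
Number of cashflows N = 10
Cashflows (t years, CF_t, discount factor 1/(1+y/m)^(m*t), PV):
  t = 0.5000: CF_t = 2.200000, DF = 0.982801, PV = 2.162162
  t = 1.0000: CF_t = 2.200000, DF = 0.965898, PV = 2.124975
  t = 1.5000: CF_t = 2.200000, DF = 0.949285, PV = 2.088428
  t = 2.0000: CF_t = 2.200000, DF = 0.932959, PV = 2.052509
  t = 2.5000: CF_t = 2.200000, DF = 0.916913, PV = 2.017208
  t = 3.0000: CF_t = 2.200000, DF = 0.901143, PV = 1.982514
  t = 3.5000: CF_t = 2.200000, DF = 0.885644, PV = 1.948416
  t = 4.0000: CF_t = 2.200000, DF = 0.870412, PV = 1.914905
  t = 4.5000: CF_t = 2.200000, DF = 0.855441, PV = 1.881971
  t = 5.0000: CF_t = 102.200000, DF = 0.840729, PV = 85.922463
Price P = sum_t PV_t = 104.095550
Macaulay numerator sum_t t * PV_t:
  t * PV_t at t = 0.5000: 1.081081
  t * PV_t at t = 1.0000: 2.124975
  t * PV_t at t = 1.5000: 3.132641
  t * PV_t at t = 2.0000: 4.105017
  t * PV_t at t = 2.5000: 5.043019
  t * PV_t at t = 3.0000: 5.947541
  t * PV_t at t = 3.5000: 6.819457
  t * PV_t at t = 4.0000: 7.659622
  t * PV_t at t = 4.5000: 8.468869
  t * PV_t at t = 5.0000: 429.612314
Macaulay duration D = (sum_t t * PV_t) / P = 473.994537 / 104.095550 = 4.553456

Answer: Macaulay duration = 4.5535 years


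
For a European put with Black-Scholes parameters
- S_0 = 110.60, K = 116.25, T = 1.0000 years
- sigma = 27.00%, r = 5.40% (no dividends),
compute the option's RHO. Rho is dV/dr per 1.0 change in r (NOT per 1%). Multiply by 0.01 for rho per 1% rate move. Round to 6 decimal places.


Answer: Rho = -60.309028

Derivation:
d1 = 0.1504705356; d2 = -0.1195294644
phi(d1) = 0.3944514457; exp(-qT) = 1.0000000000; exp(-rT) = 0.9474321065
N(-d2) = 0.5475720509
Rho = -K*T*exp(-rT)*N(-d2) = -116.2500 * 1.0000 * 0.9474321065 * 0.5475720509 = -60.309028


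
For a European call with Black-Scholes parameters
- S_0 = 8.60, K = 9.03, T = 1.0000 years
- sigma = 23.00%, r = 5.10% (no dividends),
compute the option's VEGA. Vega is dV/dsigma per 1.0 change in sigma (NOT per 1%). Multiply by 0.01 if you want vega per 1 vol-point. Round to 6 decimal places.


d1 = 0.1246079819; d2 = -0.1053920181
phi(d1) = 0.3958570539; exp(-qT) = 1.0000000000; exp(-rT) = 0.9502786705
Vega = S * exp(-qT) * phi(d1) * sqrt(T) = 8.6000 * 1.0000000000 * 0.3958570539 * 1.0000000000 = 3.404371

Answer: Vega = 3.404371


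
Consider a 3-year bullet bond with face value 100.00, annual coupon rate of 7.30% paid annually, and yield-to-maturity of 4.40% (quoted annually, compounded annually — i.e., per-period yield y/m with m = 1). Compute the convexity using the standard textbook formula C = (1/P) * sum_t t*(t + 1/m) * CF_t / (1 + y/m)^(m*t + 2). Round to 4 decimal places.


Coupon per period c = face * coupon_rate / m = 7.300000
Periods per year m = 1; per-period yield y/m = 0.044000
Number of cashflows N = 3
Cashflows (t years, CF_t, discount factor 1/(1+y/m)^(m*t), PV):
  t = 1.0000: CF_t = 7.300000, DF = 0.957854, PV = 6.992337
  t = 2.0000: CF_t = 7.300000, DF = 0.917485, PV = 6.697641
  t = 3.0000: CF_t = 107.300000, DF = 0.878817, PV = 94.297076
Price P = sum_t PV_t = 107.987054
Convexity numerator sum_t t*(t + 1/m) * CF_t / (1+y/m)^(m*t + 2):
  t = 1.0000: term = 12.830730
  t = 2.0000: term = 36.869913
  t = 3.0000: term = 1038.193904
Convexity = (1/P) * sum = 1087.894548 / 107.987054 = 10.074305

Answer: Convexity = 10.0743


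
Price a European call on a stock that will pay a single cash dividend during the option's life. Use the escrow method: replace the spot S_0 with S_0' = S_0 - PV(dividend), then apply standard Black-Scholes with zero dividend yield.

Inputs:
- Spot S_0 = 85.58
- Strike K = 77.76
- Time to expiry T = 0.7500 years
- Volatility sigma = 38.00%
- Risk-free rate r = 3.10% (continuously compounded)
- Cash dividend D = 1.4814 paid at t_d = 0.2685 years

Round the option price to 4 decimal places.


PV(D) = D * exp(-r * t_d) = 1.4814 * 0.99171104 = 1.46912074
S_0' = S_0 - PV(D) = 85.5800 - 1.46912074 = 84.11087926
d1 = (ln(S_0'/K) + (r + sigma^2/2)*T) / (sigma*sqrt(T)) = 0.47375771
d2 = d1 - sigma*sqrt(T) = 0.14466805
exp(-rT) = 0.97701820
N(d1) = 0.68216365; N(d2) = 0.55751352
C = S_0' * N(d1) - K * exp(-rT) * N(d2) = 84.11087926 * 0.68216365 - 77.7600 * 0.97701820 * 0.55751352 = 15.0214

Answer: Price = 15.0214


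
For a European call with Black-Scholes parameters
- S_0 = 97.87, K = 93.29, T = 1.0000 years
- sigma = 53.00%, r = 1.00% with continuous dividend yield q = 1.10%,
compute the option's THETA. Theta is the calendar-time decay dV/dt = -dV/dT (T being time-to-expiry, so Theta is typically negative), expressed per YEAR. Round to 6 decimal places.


Answer: Theta = -9.331232

Derivation:
d1 = 0.3535417858; d2 = -0.1764582142
phi(d1) = 0.3747731272; exp(-qT) = 0.9890602788; exp(-rT) = 0.9900498337
Theta = -S*exp(-qT)*phi(d1)*sigma/(2*sqrt(T)) - r*K*exp(-rT)*N(d2) + q*S*exp(-qT)*N(d1)
N(d1) = 0.6381588459; N(d2) = 0.4299669869; sqrt(T) = 1.0000000000
Term 1 = -97.8700 * 0.9890602788 * 0.3747731272 * 0.5300 / (2 * 1.0000000000) = -9.6136136669
Term 2 = -0.0100 * 93.2900 * 0.9900498337 * 0.4299669869 = -0.3971250292
Term 3 = 0.0110 * 97.8700 * 0.9890602788 * 0.6381588459 = 0.6795068323
Theta = -9.6136136669 + (-0.3971250292) + (0.6795068323) = -9.331232


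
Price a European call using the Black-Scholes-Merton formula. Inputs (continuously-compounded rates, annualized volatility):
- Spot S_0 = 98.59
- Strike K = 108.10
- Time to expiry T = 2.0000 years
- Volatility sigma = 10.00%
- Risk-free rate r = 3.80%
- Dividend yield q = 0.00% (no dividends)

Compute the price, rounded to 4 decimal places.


Answer: Price = 4.8395

Derivation:
d1 = (ln(S/K) + (r - q + 0.5*sigma^2) * T) / (sigma * sqrt(T)) = -0.04304080
d2 = d1 - sigma * sqrt(T) = -0.18446215
exp(-rT) = 0.92681621; exp(-qT) = 1.00000000
C = S_0 * exp(-qT) * N(d1) - K * exp(-rT) * N(d2)
N(d1) = 0.48283451; N(d2) = 0.42682546
C = 98.5900 * 1.00000000 * 0.48283451 - 108.1000 * 0.92681621 * 0.42682546 = 4.8395


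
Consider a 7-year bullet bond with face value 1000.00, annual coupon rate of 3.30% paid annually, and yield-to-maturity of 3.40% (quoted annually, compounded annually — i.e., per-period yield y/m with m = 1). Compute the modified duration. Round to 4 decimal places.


Coupon per period c = face * coupon_rate / m = 33.000000
Periods per year m = 1; per-period yield y/m = 0.034000
Number of cashflows N = 7
Cashflows (t years, CF_t, discount factor 1/(1+y/m)^(m*t), PV):
  t = 1.0000: CF_t = 33.000000, DF = 0.967118, PV = 31.914894
  t = 2.0000: CF_t = 33.000000, DF = 0.935317, PV = 30.865468
  t = 3.0000: CF_t = 33.000000, DF = 0.904562, PV = 29.850549
  t = 4.0000: CF_t = 33.000000, DF = 0.874818, PV = 28.869003
  t = 5.0000: CF_t = 33.000000, DF = 0.846052, PV = 27.919732
  t = 6.0000: CF_t = 33.000000, DF = 0.818233, PV = 27.001675
  t = 7.0000: CF_t = 1033.000000, DF = 0.791327, PV = 817.441251
Price P = sum_t PV_t = 993.862572
First compute Macaulay numerator sum_t t * PV_t:
  t * PV_t at t = 1.0000: 31.914894
  t * PV_t at t = 2.0000: 61.730935
  t * PV_t at t = 3.0000: 89.551647
  t * PV_t at t = 4.0000: 115.476012
  t * PV_t at t = 5.0000: 139.598660
  t * PV_t at t = 6.0000: 162.010051
  t * PV_t at t = 7.0000: 5722.088760
Macaulay duration D = 6322.370959 / 993.862572 = 6.361414
Modified duration = D / (1 + y/m) = 6.361414 / (1 + 0.034000) = 6.152238

Answer: Modified duration = 6.1522


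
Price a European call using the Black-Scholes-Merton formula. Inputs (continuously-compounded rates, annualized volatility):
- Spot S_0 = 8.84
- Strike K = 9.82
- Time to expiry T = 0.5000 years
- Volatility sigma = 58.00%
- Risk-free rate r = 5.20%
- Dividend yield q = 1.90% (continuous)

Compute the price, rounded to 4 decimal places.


Answer: Price = 1.1170

Derivation:
d1 = (ln(S/K) + (r - q + 0.5*sigma^2) * T) / (sigma * sqrt(T)) = -0.01105585
d2 = d1 - sigma * sqrt(T) = -0.42117778
exp(-rT) = 0.97433509; exp(-qT) = 0.99054498
C = S_0 * exp(-qT) * N(d1) - K * exp(-rT) * N(d2)
N(d1) = 0.49558944; N(d2) = 0.33681263
C = 8.8400 * 0.99054498 * 0.49558944 - 9.8200 * 0.97433509 * 0.33681263 = 1.1170


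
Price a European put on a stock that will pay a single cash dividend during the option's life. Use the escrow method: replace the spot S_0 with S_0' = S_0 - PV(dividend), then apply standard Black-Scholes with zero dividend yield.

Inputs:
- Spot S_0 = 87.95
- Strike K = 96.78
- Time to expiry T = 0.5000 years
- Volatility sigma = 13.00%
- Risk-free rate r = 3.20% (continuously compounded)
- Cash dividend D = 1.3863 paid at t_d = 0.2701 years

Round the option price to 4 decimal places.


PV(D) = D * exp(-r * t_d) = 1.3863 * 0.99139405 = 1.37436956
S_0' = S_0 - PV(D) = 87.9500 - 1.37436956 = 86.57563044
d1 = (ln(S_0'/K) + (r + sigma^2/2)*T) / (sigma*sqrt(T)) = -0.99209245
d2 = d1 - sigma*sqrt(T) = -1.08401633
exp(-rT) = 0.98412732
N(-d1) = 0.83942379; N(-d2) = 0.86082122
P = K * exp(-rT) * N(-d2) - S_0' * N(-d1) = 96.7800 * 0.98412732 * 0.86082122 - 86.57563044 * 0.83942379 = 9.3143

Answer: Price = 9.3143


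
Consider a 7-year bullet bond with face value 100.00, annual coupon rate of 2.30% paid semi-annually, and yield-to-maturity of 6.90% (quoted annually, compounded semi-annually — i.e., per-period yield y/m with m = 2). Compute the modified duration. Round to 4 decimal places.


Coupon per period c = face * coupon_rate / m = 1.150000
Periods per year m = 2; per-period yield y/m = 0.034500
Number of cashflows N = 14
Cashflows (t years, CF_t, discount factor 1/(1+y/m)^(m*t), PV):
  t = 0.5000: CF_t = 1.150000, DF = 0.966651, PV = 1.111648
  t = 1.0000: CF_t = 1.150000, DF = 0.934413, PV = 1.074575
  t = 1.5000: CF_t = 1.150000, DF = 0.903251, PV = 1.038739
  t = 2.0000: CF_t = 1.150000, DF = 0.873128, PV = 1.004097
  t = 2.5000: CF_t = 1.150000, DF = 0.844010, PV = 0.970611
  t = 3.0000: CF_t = 1.150000, DF = 0.815863, PV = 0.938242
  t = 3.5000: CF_t = 1.150000, DF = 0.788654, PV = 0.906952
  t = 4.0000: CF_t = 1.150000, DF = 0.762353, PV = 0.876706
  t = 4.5000: CF_t = 1.150000, DF = 0.736929, PV = 0.847468
  t = 5.0000: CF_t = 1.150000, DF = 0.712353, PV = 0.819206
  t = 5.5000: CF_t = 1.150000, DF = 0.688596, PV = 0.791886
  t = 6.0000: CF_t = 1.150000, DF = 0.665632, PV = 0.765477
  t = 6.5000: CF_t = 1.150000, DF = 0.643433, PV = 0.739948
  t = 7.0000: CF_t = 101.150000, DF = 0.621975, PV = 62.912792
Price P = sum_t PV_t = 74.798347
First compute Macaulay numerator sum_t t * PV_t:
  t * PV_t at t = 0.5000: 0.555824
  t * PV_t at t = 1.0000: 1.074575
  t * PV_t at t = 1.5000: 1.558108
  t * PV_t at t = 2.0000: 2.008195
  t * PV_t at t = 2.5000: 2.426528
  t * PV_t at t = 3.0000: 2.814726
  t * PV_t at t = 3.5000: 3.174333
  t * PV_t at t = 4.0000: 3.506823
  t * PV_t at t = 4.5000: 3.813607
  t * PV_t at t = 5.0000: 4.096028
  t * PV_t at t = 5.5000: 4.355370
  t * PV_t at t = 6.0000: 4.592859
  t * PV_t at t = 6.5000: 4.809664
  t * PV_t at t = 7.0000: 440.389542
Macaulay duration D = 479.176183 / 74.798347 = 6.406240
Modified duration = D / (1 + y/m) = 6.406240 / (1 + 0.034500) = 6.192596

Answer: Modified duration = 6.1926


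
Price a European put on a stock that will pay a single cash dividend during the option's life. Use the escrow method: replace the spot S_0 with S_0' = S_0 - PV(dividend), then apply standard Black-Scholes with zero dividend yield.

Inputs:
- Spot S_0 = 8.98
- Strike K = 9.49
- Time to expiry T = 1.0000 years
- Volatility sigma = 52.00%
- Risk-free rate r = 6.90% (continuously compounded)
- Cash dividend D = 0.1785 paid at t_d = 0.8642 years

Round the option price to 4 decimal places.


Answer: Price = 1.8351

Derivation:
PV(D) = D * exp(-r * t_d) = 0.1785 * 0.94211324 = 0.16816721
S_0' = S_0 - PV(D) = 8.9800 - 0.16816721 = 8.81183279
d1 = (ln(S_0'/K) + (r + sigma^2/2)*T) / (sigma*sqrt(T)) = 0.25010931
d2 = d1 - sigma*sqrt(T) = -0.26989069
exp(-rT) = 0.93332668
N(-d1) = 0.40125141; N(-d2) = 0.60637783
P = K * exp(-rT) * N(-d2) - S_0' * N(-d1) = 9.4900 * 0.93332668 * 0.60637783 - 8.81183279 * 0.40125141 = 1.8351


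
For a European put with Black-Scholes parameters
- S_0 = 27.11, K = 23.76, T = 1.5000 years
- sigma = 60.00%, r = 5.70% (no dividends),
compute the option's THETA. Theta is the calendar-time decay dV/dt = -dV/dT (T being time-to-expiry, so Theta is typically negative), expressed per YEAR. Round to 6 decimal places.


d1 = 0.6632662584; d2 = -0.0715806644
phi(d1) = 0.3201711450; exp(-qT) = 1.0000000000; exp(-rT) = 0.9180531431
Theta = -S*exp(-qT)*phi(d1)*sigma/(2*sqrt(T)) + r*K*exp(-rT)*N(-d2) - q*S*exp(-qT)*N(-d1)
N(-d1) = 0.2535800213; N(-d2) = 0.5285321859; sqrt(T) = 1.2247448714
Term 1 = -27.1100 * 1.0000000000 * 0.3201711450 * 0.6000 / (2 * 1.2247448714) = -2.1261178414
Term 2 = 0.0570 * 23.7600 * 0.9180531431 * 0.5285321859 = 0.6571440097
Term 3 = 0 (no dividend yield, q = 0)
Theta = -2.1261178414 + (0.6571440097) + (0.0000000000) = -1.468974

Answer: Theta = -1.468974


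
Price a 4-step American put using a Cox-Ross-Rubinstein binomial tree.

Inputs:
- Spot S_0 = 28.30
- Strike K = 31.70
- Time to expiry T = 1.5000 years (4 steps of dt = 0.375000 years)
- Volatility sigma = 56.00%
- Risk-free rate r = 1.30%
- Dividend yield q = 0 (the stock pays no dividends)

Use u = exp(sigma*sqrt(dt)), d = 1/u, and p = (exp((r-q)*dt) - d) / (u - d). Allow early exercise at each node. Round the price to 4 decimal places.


Answer: Price = V(0,0) = 9.5929

Derivation:
dt = T/N = 0.375000
u = exp(sigma*sqrt(dt)) = 1.409068; d = 1/u = 0.709689
p = (exp((r-q)*dt) - d) / (u - d) = 0.422086
Discount per step: exp(-r*dt) = 0.995137
Stock lattice S(k, i) with i counting down-moves:
  k=0: S(0,0) = 28.3000
  k=1: S(1,0) = 39.8766; S(1,1) = 20.0842
  k=2: S(2,0) = 56.1889; S(2,1) = 28.3000; S(2,2) = 14.2535
  k=3: S(3,0) = 79.1740; S(3,1) = 39.8766; S(3,2) = 20.0842; S(3,3) = 10.1156
  k=4: S(4,0) = 111.5615; S(4,1) = 56.1889; S(4,2) = 28.3000; S(4,3) = 14.2535; S(4,4) = 7.1789
Terminal payoffs V(N, i) = max(K - S_T, 0):
  V(4,0) = 0.000000; V(4,1) = 0.000000; V(4,2) = 3.400000; V(4,3) = 17.446469; V(4,4) = 24.521090
Backward induction: V(k, i) = exp(-r*dt) * [p * V(k+1, i) + (1-p) * V(k+1, i+1)]; then take max(V_cont, immediate exercise) for American.
  V(3,0) = exp(-r*dt) * [p*0.000000 + (1-p)*0.000000] = 0.000000; exercise = 0.000000; V(3,0) = max -> 0.000000
  V(3,1) = exp(-r*dt) * [p*0.000000 + (1-p)*3.400000] = 1.955353; exercise = 0.000000; V(3,1) = max -> 1.955353
  V(3,2) = exp(-r*dt) * [p*3.400000 + (1-p)*17.446469] = 11.461643; exercise = 11.615804; V(3,2) = max -> 11.615804
  V(3,3) = exp(-r*dt) * [p*17.446469 + (1-p)*24.521090] = 21.430266; exercise = 21.584427; V(3,3) = max -> 21.584427
  V(2,0) = exp(-r*dt) * [p*0.000000 + (1-p)*1.955353] = 1.124531; exercise = 0.000000; V(2,0) = max -> 1.124531
  V(2,1) = exp(-r*dt) * [p*1.955353 + (1-p)*11.615804] = 7.501606; exercise = 3.400000; V(2,1) = max -> 7.501606
  V(2,2) = exp(-r*dt) * [p*11.615804 + (1-p)*21.584427] = 17.292307; exercise = 17.446469; V(2,2) = max -> 17.446469
  V(1,0) = exp(-r*dt) * [p*1.124531 + (1-p)*7.501606] = 4.786542; exercise = 0.000000; V(1,0) = max -> 4.786542
  V(1,1) = exp(-r*dt) * [p*7.501606 + (1-p)*17.446469] = 13.184453; exercise = 11.615804; V(1,1) = max -> 13.184453
  V(0,0) = exp(-r*dt) * [p*4.786542 + (1-p)*13.184453] = 9.592934; exercise = 3.400000; V(0,0) = max -> 9.592934


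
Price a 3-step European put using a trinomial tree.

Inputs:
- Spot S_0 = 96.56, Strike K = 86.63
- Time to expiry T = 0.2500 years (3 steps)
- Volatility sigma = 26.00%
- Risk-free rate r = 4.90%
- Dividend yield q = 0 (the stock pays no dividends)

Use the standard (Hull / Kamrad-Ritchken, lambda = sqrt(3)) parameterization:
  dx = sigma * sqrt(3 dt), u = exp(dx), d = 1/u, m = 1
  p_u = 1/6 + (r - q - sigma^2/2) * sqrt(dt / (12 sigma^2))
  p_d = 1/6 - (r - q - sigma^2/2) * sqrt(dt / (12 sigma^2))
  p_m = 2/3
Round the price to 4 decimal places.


dt = T/N = 0.083333; dx = sigma*sqrt(3*dt) = 0.130000
u = exp(dx) = 1.138828; d = 1/u = 0.878095
p_u = 0.171538, p_m = 0.666667, p_d = 0.161795
Discount per step: exp(-r*dt) = 0.995925
Stock lattice S(k, j) with j the centered position index:
  k=0: S(0,+0) = 96.5600
  k=1: S(1,-1) = 84.7889; S(1,+0) = 96.5600; S(1,+1) = 109.9653
  k=2: S(2,-2) = 74.4527; S(2,-1) = 84.7889; S(2,+0) = 96.5600; S(2,+1) = 109.9653; S(2,+2) = 125.2316
  k=3: S(3,-3) = 65.3766; S(3,-2) = 74.4527; S(3,-1) = 84.7889; S(3,+0) = 96.5600; S(3,+1) = 109.9653; S(3,+2) = 125.2316; S(3,+3) = 142.6173
Terminal payoffs V(N, j) = max(K - S_T, 0):
  V(3,-3) = 21.253388; V(3,-2) = 12.177259; V(3,-1) = 1.841105; V(3,+0) = 0.000000; V(3,+1) = 0.000000; V(3,+2) = 0.000000; V(3,+3) = 0.000000
Backward induction: V(k, j) = exp(-r*dt) * [p_u * V(k+1, j+1) + p_m * V(k+1, j) + p_d * V(k+1, j-1)]
  V(2,-2) = exp(-r*dt) * [p_u*1.841105 + p_m*12.177259 + p_d*21.253388] = 11.824301
  V(2,-1) = exp(-r*dt) * [p_u*0.000000 + p_m*1.841105 + p_d*12.177259] = 3.184591
  V(2,+0) = exp(-r*dt) * [p_u*0.000000 + p_m*0.000000 + p_d*1.841105] = 0.296668
  V(2,+1) = exp(-r*dt) * [p_u*0.000000 + p_m*0.000000 + p_d*0.000000] = 0.000000
  V(2,+2) = exp(-r*dt) * [p_u*0.000000 + p_m*0.000000 + p_d*0.000000] = 0.000000
  V(1,-1) = exp(-r*dt) * [p_u*0.296668 + p_m*3.184591 + p_d*11.824301] = 4.070407
  V(1,+0) = exp(-r*dt) * [p_u*0.000000 + p_m*0.296668 + p_d*3.184591] = 0.710123
  V(1,+1) = exp(-r*dt) * [p_u*0.000000 + p_m*0.000000 + p_d*0.296668] = 0.047804
  V(0,+0) = exp(-r*dt) * [p_u*0.047804 + p_m*0.710123 + p_d*4.070407] = 1.135540

Answer: Price = V(0,0) = 1.1355


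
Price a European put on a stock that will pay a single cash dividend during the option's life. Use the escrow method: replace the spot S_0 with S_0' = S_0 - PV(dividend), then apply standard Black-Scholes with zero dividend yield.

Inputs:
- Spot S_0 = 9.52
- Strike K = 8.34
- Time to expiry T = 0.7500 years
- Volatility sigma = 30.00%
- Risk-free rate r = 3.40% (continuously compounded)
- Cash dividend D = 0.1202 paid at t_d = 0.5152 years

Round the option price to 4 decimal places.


Answer: Price = 0.4072

Derivation:
PV(D) = D * exp(-r * t_d) = 0.1202 * 0.98263573 = 0.11811281
S_0' = S_0 - PV(D) = 9.5200 - 0.11811281 = 9.40188719
d1 = (ln(S_0'/K) + (r + sigma^2/2)*T) / (sigma*sqrt(T)) = 0.68934551
d2 = d1 - sigma*sqrt(T) = 0.42953789
exp(-rT) = 0.97482238
N(-d1) = 0.24530293; N(-d2) = 0.33376591
P = K * exp(-rT) * N(-d2) - S_0' * N(-d1) = 8.3400 * 0.97482238 * 0.33376591 - 9.40188719 * 0.24530293 = 0.4072


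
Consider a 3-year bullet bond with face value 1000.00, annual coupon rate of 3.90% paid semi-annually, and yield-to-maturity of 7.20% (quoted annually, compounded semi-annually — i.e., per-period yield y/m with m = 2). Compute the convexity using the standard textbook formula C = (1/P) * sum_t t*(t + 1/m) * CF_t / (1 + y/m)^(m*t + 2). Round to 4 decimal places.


Answer: Convexity = 9.1443

Derivation:
Coupon per period c = face * coupon_rate / m = 19.500000
Periods per year m = 2; per-period yield y/m = 0.036000
Number of cashflows N = 6
Cashflows (t years, CF_t, discount factor 1/(1+y/m)^(m*t), PV):
  t = 0.5000: CF_t = 19.500000, DF = 0.965251, PV = 18.822394
  t = 1.0000: CF_t = 19.500000, DF = 0.931709, PV = 18.168334
  t = 1.5000: CF_t = 19.500000, DF = 0.899333, PV = 17.537002
  t = 2.0000: CF_t = 19.500000, DF = 0.868082, PV = 16.927608
  t = 2.5000: CF_t = 19.500000, DF = 0.837917, PV = 16.339390
  t = 3.0000: CF_t = 1019.500000, DF = 0.808801, PV = 824.572217
Price P = sum_t PV_t = 912.366944
Convexity numerator sum_t t*(t + 1/m) * CF_t / (1+y/m)^(m*t + 2):
  t = 0.5000: term = 8.768501
  t = 1.0000: term = 25.391412
  t = 1.5000: term = 49.018169
  t = 2.0000: term = 78.858059
  t = 2.5000: term = 114.176726
  t = 3.0000: term = 8066.747923
Convexity = (1/P) * sum = 8342.960790 / 912.366944 = 9.144304


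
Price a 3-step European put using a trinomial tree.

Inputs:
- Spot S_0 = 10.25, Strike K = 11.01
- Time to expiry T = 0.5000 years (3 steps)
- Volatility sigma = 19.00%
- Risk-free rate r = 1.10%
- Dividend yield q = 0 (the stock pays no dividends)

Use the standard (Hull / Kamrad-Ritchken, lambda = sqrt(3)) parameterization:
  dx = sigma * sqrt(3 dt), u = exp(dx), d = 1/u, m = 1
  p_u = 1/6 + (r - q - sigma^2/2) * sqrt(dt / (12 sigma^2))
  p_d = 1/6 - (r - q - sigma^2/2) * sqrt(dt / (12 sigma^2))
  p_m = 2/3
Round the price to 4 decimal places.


dt = T/N = 0.166667; dx = sigma*sqrt(3*dt) = 0.134350
u = exp(dx) = 1.143793; d = 1/u = 0.874284
p_u = 0.162294, p_m = 0.666667, p_d = 0.171040
Discount per step: exp(-r*dt) = 0.998168
Stock lattice S(k, j) with j the centered position index:
  k=0: S(0,+0) = 10.2500
  k=1: S(1,-1) = 8.9614; S(1,+0) = 10.2500; S(1,+1) = 11.7239
  k=2: S(2,-2) = 7.8348; S(2,-1) = 8.9614; S(2,+0) = 10.2500; S(2,+1) = 11.7239; S(2,+2) = 13.4097
  k=3: S(3,-3) = 6.8499; S(3,-2) = 7.8348; S(3,-1) = 8.9614; S(3,+0) = 10.2500; S(3,+1) = 11.7239; S(3,+2) = 13.4097; S(3,+3) = 15.3379
Terminal payoffs V(N, j) = max(K - S_T, 0):
  V(3,-3) = 4.160149; V(3,-2) = 3.175186; V(3,-1) = 2.048591; V(3,+0) = 0.760000; V(3,+1) = 0.000000; V(3,+2) = 0.000000; V(3,+3) = 0.000000
Backward induction: V(k, j) = exp(-r*dt) * [p_u * V(k+1, j+1) + p_m * V(k+1, j) + p_d * V(k+1, j-1)]
  V(2,-2) = exp(-r*dt) * [p_u*2.048591 + p_m*3.175186 + p_d*4.160149] = 3.155025
  V(2,-1) = exp(-r*dt) * [p_u*0.760000 + p_m*2.048591 + p_d*3.175186] = 2.028431
  V(2,+0) = exp(-r*dt) * [p_u*0.000000 + p_m*0.760000 + p_d*2.048591] = 0.855487
  V(2,+1) = exp(-r*dt) * [p_u*0.000000 + p_m*0.000000 + p_d*0.760000] = 0.129752
  V(2,+2) = exp(-r*dt) * [p_u*0.000000 + p_m*0.000000 + p_d*0.000000] = 0.000000
  V(1,-1) = exp(-r*dt) * [p_u*0.855487 + p_m*2.028431 + p_d*3.155025] = 2.027042
  V(1,+0) = exp(-r*dt) * [p_u*0.129752 + p_m*0.855487 + p_d*2.028431] = 0.936606
  V(1,+1) = exp(-r*dt) * [p_u*0.000000 + p_m*0.129752 + p_d*0.855487] = 0.232397
  V(0,+0) = exp(-r*dt) * [p_u*0.232397 + p_m*0.936606 + p_d*2.027042] = 1.006977

Answer: Price = V(0,0) = 1.0070


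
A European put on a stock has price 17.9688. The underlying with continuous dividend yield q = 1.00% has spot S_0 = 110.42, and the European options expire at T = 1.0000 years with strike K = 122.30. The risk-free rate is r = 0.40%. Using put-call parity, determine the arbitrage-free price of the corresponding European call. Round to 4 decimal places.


Answer: Call price = 5.4783

Derivation:
Put-call parity: C - P = S_0 * exp(-qT) - K * exp(-rT).
S_0 * exp(-qT) = 110.4200 * 0.99004983 = 109.32130264
K * exp(-rT) = 122.3000 * 0.99600799 = 121.81177710
C = P + S*exp(-qT) - K*exp(-rT)
C = 17.9688 + 109.32130264 - 121.81177710 = 5.4783


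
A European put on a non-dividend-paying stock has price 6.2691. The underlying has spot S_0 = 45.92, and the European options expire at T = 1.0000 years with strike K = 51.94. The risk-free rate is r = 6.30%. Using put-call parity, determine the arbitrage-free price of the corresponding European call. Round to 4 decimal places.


Answer: Call price = 3.4204

Derivation:
Put-call parity: C - P = S_0 * exp(-qT) - K * exp(-rT).
S_0 * exp(-qT) = 45.9200 * 1.00000000 = 45.92000000
K * exp(-rT) = 51.9400 * 0.93894347 = 48.76872402
C = P + S*exp(-qT) - K*exp(-rT)
C = 6.2691 + 45.92000000 - 48.76872402 = 3.4204


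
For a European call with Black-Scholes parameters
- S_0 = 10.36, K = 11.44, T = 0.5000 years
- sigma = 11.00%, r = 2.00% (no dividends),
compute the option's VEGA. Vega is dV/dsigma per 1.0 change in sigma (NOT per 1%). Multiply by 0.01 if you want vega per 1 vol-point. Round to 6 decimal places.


Answer: Vega = 1.582849

Derivation:
d1 = -1.1074417023; d2 = -1.1852234482
phi(d1) = 0.2160701630; exp(-qT) = 1.0000000000; exp(-rT) = 0.9900498337
Vega = S * exp(-qT) * phi(d1) * sqrt(T) = 10.3600 * 1.0000000000 * 0.2160701630 * 0.7071067812 = 1.582849


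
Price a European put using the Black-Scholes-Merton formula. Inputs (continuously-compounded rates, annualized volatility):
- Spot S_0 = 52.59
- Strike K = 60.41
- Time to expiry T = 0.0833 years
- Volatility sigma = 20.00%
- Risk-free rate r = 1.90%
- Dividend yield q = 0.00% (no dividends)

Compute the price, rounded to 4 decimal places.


Answer: Price = 7.7340

Derivation:
d1 = (ln(S/K) + (r - q + 0.5*sigma^2) * T) / (sigma * sqrt(T)) = -2.34531891
d2 = d1 - sigma * sqrt(T) = -2.40304239
exp(-rT) = 0.99841855; exp(-qT) = 1.00000000
P = K * exp(-rT) * N(-d2) - S_0 * exp(-qT) * N(-d1)
N(-d1) = 0.99049459; N(-d2) = 0.99187035
P = 60.4100 * 0.99841855 * 0.99187035 - 52.5900 * 1.00000000 * 0.99049459 = 7.7340


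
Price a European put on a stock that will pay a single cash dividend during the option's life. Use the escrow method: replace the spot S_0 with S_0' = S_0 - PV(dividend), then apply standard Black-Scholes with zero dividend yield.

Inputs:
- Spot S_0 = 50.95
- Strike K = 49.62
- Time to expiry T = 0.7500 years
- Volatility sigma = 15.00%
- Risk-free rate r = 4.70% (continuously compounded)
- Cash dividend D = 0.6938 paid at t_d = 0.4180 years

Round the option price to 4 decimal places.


PV(D) = D * exp(-r * t_d) = 0.6938 * 0.98054573 = 0.68030262
S_0' = S_0 - PV(D) = 50.9500 - 0.68030262 = 50.26969738
d1 = (ln(S_0'/K) + (r + sigma^2/2)*T) / (sigma*sqrt(T)) = 0.43644585
d2 = d1 - sigma*sqrt(T) = 0.30654204
exp(-rT) = 0.96536405
N(-d1) = 0.33125664; N(-d2) = 0.37959599
P = K * exp(-rT) * N(-d2) - S_0' * N(-d1) = 49.6200 * 0.96536405 * 0.37959599 - 50.26969738 * 0.33125664 = 1.5310

Answer: Price = 1.5310


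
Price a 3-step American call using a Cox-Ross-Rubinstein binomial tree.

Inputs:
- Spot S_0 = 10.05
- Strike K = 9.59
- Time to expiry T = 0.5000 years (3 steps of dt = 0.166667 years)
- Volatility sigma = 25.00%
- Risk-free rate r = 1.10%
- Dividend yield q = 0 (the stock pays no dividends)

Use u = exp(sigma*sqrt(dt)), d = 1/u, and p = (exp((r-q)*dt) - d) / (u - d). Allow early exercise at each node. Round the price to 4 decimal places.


Answer: Price = V(0,0) = 1.0111

Derivation:
dt = T/N = 0.166667
u = exp(sigma*sqrt(dt)) = 1.107452; d = 1/u = 0.902974
p = (exp((r-q)*dt) - d) / (u - d) = 0.483481
Discount per step: exp(-r*dt) = 0.998168
Stock lattice S(k, i) with i counting down-moves:
  k=0: S(0,0) = 10.0500
  k=1: S(1,0) = 11.1299; S(1,1) = 9.0749
  k=2: S(2,0) = 12.3258; S(2,1) = 10.0500; S(2,2) = 8.1944
  k=3: S(3,0) = 13.6503; S(3,1) = 11.1299; S(3,2) = 9.0749; S(3,3) = 7.3993
Terminal payoffs V(N, i) = max(S_T - K, 0):
  V(3,0) = 4.060264; V(3,1) = 1.539895; V(3,2) = 0.000000; V(3,3) = 0.000000
Backward induction: V(k, i) = exp(-r*dt) * [p * V(k+1, i) + (1-p) * V(k+1, i+1)]; then take max(V_cont, immediate exercise) for American.
  V(2,0) = exp(-r*dt) * [p*4.060264 + (1-p)*1.539895] = 2.753392; exercise = 2.735827; V(2,0) = max -> 2.753392
  V(2,1) = exp(-r*dt) * [p*1.539895 + (1-p)*0.000000] = 0.743146; exercise = 0.460000; V(2,1) = max -> 0.743146
  V(2,2) = exp(-r*dt) * [p*0.000000 + (1-p)*0.000000] = 0.000000; exercise = 0.000000; V(2,2) = max -> 0.000000
  V(1,0) = exp(-r*dt) * [p*2.753392 + (1-p)*0.743146] = 1.711920; exercise = 1.539895; V(1,0) = max -> 1.711920
  V(1,1) = exp(-r*dt) * [p*0.743146 + (1-p)*0.000000] = 0.358639; exercise = 0.000000; V(1,1) = max -> 0.358639
  V(0,0) = exp(-r*dt) * [p*1.711920 + (1-p)*0.358639] = 1.011069; exercise = 0.460000; V(0,0) = max -> 1.011069
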